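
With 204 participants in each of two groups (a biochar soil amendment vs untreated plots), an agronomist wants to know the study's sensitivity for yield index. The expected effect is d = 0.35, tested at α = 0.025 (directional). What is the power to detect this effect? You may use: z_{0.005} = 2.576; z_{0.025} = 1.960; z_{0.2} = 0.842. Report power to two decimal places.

For two equal groups, power = Φ(d·√(n/2) − z_{α}).
d·√(n/2) = 0.35 × √(204/2) = 0.35 × 10.100 = 3.535.
z_β = 3.535 − 1.960 = 1.575.
Power = Φ(1.575) = 0.942.

power ≈ 0.94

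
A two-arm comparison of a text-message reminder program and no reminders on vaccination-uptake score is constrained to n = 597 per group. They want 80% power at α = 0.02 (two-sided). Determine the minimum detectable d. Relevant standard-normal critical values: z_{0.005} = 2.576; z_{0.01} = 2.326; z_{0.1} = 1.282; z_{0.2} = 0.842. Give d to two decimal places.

For two independent groups of n = 597 each: d_min = (z_{α/2} + z_β)·√(2/n).
z-sum = 2.326 + 0.842 = 3.168.
d_min = 3.168 × √(2/597) = 3.168 × 0.0579 = 0.183.

d_min ≈ 0.18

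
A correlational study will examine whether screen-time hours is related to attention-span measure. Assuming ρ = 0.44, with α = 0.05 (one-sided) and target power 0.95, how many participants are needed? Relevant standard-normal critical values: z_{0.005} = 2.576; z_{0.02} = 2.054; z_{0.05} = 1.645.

Fisher's z: C = ½·ln((1+r)/(1−r)) = ½·ln(2.5714) = 0.4722.
n = ((z_{α} + z_β)/C)² + 3.
(1.645 + 1.645) / 0.4722 = 3.290 / 0.4722 = 6.967.
n = 6.967² + 3 = 48.54 + 3 = 51.5.
Round up.

n = 52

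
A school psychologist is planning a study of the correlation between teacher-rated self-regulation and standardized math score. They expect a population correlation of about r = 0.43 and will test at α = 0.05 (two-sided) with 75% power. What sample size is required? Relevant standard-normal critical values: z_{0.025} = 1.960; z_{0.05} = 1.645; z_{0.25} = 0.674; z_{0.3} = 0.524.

n = 36

Fisher's z: C = ½·ln((1+r)/(1−r)) = ½·ln(2.5088) = 0.4599.
n = ((z_{α/2} + z_β)/C)² + 3.
(1.960 + 0.674) / 0.4599 = 2.634 / 0.4599 = 5.727.
n = 5.727² + 3 = 32.80 + 3 = 35.8.
Round up.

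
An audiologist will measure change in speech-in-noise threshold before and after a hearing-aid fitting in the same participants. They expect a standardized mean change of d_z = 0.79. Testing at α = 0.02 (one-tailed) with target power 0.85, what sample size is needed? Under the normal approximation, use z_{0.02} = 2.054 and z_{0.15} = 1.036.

For a paired (one-sample on differences) test: n = ((z_{α} + z_β) / d)².
z_{α} + z_β = 2.054 + 1.036 = 3.090.
n = (3.090 / 0.79)² = 3.911² = 15.30.
Round up.

n = 16 pairs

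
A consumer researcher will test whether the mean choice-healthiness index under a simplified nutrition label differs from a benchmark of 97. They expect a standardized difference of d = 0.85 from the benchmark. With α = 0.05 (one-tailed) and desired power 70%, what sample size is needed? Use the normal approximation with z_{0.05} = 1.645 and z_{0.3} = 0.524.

n = 7

For a one-sample test: n = ((z_{α} + z_β) / d)².
z_{α} + z_β = 1.645 + 0.524 = 2.169.
n = (2.169 / 0.85)² = 2.552² = 6.51.
Round up.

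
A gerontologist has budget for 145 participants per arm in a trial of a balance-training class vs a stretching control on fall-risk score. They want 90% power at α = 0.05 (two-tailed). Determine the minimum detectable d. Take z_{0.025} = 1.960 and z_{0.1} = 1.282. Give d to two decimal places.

For two independent groups of n = 145 each: d_min = (z_{α/2} + z_β)·√(2/n).
z-sum = 1.960 + 1.282 = 3.242.
d_min = 3.242 × √(2/145) = 3.242 × 0.1174 = 0.381.

d_min ≈ 0.38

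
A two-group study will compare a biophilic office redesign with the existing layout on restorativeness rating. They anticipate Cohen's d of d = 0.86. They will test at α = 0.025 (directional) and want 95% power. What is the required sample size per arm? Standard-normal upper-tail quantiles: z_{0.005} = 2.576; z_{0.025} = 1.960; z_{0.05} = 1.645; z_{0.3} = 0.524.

n = 36 per group

For two independent groups with equal n: n = 2·((z_{α} + z_β) / d)².
z_{α} + z_β = 1.960 + 1.645 = 3.605.
n = 2 × (3.605 / 0.86)² = 2 × 4.192² = 2 × 17.57 = 35.1.
Round up to the next whole participant.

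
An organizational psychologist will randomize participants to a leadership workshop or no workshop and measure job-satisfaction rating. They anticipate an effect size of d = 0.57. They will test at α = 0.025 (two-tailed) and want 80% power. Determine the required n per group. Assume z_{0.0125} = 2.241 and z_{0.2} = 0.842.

For two independent groups with equal n: n = 2·((z_{α/2} + z_β) / d)².
z_{α/2} + z_β = 2.241 + 0.842 = 3.083.
n = 2 × (3.083 / 0.57)² = 2 × 5.409² = 2 × 29.25 = 58.5.
Round up to the next whole participant.

n = 59 per group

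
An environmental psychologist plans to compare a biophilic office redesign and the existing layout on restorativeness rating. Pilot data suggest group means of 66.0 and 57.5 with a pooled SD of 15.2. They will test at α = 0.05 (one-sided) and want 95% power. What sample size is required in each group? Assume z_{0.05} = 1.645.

Cohen's d = |M₁ − M₂| / SD_pooled = |66.0 − 57.5| / 15.2 = 8.5 / 15.2 = 0.559.
For two independent groups with equal n: n = 2·((z_{α} + z_β) / d)².
z_{α} + z_β = 1.645 + 1.645 = 3.290.
n = 2 × (3.290 / 0.559)² = 2 × 5.886² = 2 × 34.64 = 69.3.
Round up to the next whole participant.

n = 70 per group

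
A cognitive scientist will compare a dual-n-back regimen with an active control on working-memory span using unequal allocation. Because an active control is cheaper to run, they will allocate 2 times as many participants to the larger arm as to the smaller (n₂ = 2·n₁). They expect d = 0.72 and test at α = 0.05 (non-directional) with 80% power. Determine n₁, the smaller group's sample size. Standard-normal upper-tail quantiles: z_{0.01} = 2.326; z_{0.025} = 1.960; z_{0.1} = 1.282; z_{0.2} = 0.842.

With allocation ratio k = n₂/n₁ = 2, Var(x̄₁−x̄₂) = σ²(1/n₁ + 1/(k·n₁)) = σ²·(k+1)/(k·n₁).
So n₁ = (1 + 1/k)·((z_{α/2} + z_β)/d)² = 1.500 × (2.802/0.72)².
n₁ = 1.500 × 15.15 = 22.7.
Round up: n₁ = 23, giving n₂ = 2 × 23 = 46.

n₁ = 23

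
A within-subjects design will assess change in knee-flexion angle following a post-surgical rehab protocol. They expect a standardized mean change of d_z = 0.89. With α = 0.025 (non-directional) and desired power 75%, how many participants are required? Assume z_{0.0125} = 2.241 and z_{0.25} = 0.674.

For a paired (one-sample on differences) test: n = ((z_{α/2} + z_β) / d)².
z_{α/2} + z_β = 2.241 + 0.674 = 2.915.
n = (2.915 / 0.89)² = 3.275² = 10.73.
Round up.

n = 11 pairs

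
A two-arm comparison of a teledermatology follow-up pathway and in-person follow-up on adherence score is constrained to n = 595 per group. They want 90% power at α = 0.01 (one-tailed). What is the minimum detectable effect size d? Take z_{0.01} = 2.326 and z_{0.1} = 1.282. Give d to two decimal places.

For two independent groups of n = 595 each: d_min = (z_{α} + z_β)·√(2/n).
z-sum = 2.326 + 1.282 = 3.608.
d_min = 3.608 × √(2/595) = 3.608 × 0.0580 = 0.209.

d_min ≈ 0.21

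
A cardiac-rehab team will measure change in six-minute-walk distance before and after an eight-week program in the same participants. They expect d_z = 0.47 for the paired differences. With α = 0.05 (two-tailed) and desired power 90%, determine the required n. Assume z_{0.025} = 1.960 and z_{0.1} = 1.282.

n = 48 pairs

For a paired (one-sample on differences) test: n = ((z_{α/2} + z_β) / d)².
z_{α/2} + z_β = 1.960 + 1.282 = 3.242.
n = (3.242 / 0.47)² = 6.898² = 47.58.
Round up.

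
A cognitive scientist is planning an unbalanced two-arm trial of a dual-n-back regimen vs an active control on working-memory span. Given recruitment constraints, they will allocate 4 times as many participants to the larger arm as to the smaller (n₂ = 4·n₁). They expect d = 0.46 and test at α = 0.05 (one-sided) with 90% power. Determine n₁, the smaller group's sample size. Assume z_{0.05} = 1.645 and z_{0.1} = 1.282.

With allocation ratio k = n₂/n₁ = 4, Var(x̄₁−x̄₂) = σ²(1/n₁ + 1/(k·n₁)) = σ²·(k+1)/(k·n₁).
So n₁ = (1 + 1/k)·((z_{α} + z_β)/d)² = 1.250 × (2.927/0.46)².
n₁ = 1.250 × 40.49 = 50.6.
Round up: n₁ = 51, giving n₂ = 4 × 51 = 204.

n₁ = 51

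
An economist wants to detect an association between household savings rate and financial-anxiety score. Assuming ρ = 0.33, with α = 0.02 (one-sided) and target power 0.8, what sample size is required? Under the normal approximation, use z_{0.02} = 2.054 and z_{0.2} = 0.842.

Fisher's z: C = ½·ln((1+r)/(1−r)) = ½·ln(1.9851) = 0.3428.
n = ((z_{α} + z_β)/C)² + 3.
(2.054 + 0.842) / 0.3428 = 2.896 / 0.3428 = 8.448.
n = 8.448² + 3 = 71.37 + 3 = 74.4.
Round up.

n = 75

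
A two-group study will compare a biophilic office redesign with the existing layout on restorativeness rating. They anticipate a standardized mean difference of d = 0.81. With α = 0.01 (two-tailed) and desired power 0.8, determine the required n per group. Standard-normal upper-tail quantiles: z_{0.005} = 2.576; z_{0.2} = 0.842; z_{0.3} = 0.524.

For two independent groups with equal n: n = 2·((z_{α/2} + z_β) / d)².
z_{α/2} + z_β = 2.576 + 0.842 = 3.418.
n = 2 × (3.418 / 0.81)² = 2 × 4.220² = 2 × 17.81 = 35.6.
Round up to the next whole participant.

n = 36 per group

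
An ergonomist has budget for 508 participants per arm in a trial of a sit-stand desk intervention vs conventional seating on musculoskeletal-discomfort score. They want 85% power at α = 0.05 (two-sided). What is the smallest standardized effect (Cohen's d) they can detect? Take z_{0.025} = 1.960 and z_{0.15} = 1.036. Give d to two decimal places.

d_min ≈ 0.19

For two independent groups of n = 508 each: d_min = (z_{α/2} + z_β)·√(2/n).
z-sum = 1.960 + 1.036 = 2.996.
d_min = 2.996 × √(2/508) = 2.996 × 0.0627 = 0.188.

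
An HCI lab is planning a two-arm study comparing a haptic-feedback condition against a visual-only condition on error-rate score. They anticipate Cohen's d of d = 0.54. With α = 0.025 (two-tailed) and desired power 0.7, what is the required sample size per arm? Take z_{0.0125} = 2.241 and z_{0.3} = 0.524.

For two independent groups with equal n: n = 2·((z_{α/2} + z_β) / d)².
z_{α/2} + z_β = 2.241 + 0.524 = 2.765.
n = 2 × (2.765 / 0.54)² = 2 × 5.120² = 2 × 26.22 = 52.4.
Round up to the next whole participant.

n = 53 per group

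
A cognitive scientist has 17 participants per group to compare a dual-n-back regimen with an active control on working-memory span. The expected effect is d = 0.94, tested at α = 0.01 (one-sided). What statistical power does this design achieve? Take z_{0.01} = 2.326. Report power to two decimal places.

power ≈ 0.66

For two equal groups, power = Φ(d·√(n/2) − z_{α}).
d·√(n/2) = 0.94 × √(17/2) = 0.94 × 2.915 = 2.741.
z_β = 2.741 − 2.326 = 0.415.
Power = Φ(0.415) = 0.661.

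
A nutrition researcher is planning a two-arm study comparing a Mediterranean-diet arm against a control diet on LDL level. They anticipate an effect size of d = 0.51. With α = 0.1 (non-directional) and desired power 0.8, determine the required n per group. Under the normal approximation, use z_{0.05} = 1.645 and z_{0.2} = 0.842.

For two independent groups with equal n: n = 2·((z_{α/2} + z_β) / d)².
z_{α/2} + z_β = 1.645 + 0.842 = 2.487.
n = 2 × (2.487 / 0.51)² = 2 × 4.876² = 2 × 23.78 = 47.6.
Round up to the next whole participant.

n = 48 per group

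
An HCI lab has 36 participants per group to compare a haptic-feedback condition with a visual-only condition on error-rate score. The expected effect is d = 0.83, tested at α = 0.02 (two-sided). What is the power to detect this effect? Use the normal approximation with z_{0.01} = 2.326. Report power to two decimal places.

power ≈ 0.88

For two equal groups, power = Φ(d·√(n/2) − z_{α/2}).
d·√(n/2) = 0.83 × √(36/2) = 0.83 × 4.243 = 3.521.
z_β = 3.521 − 2.326 = 1.195.
Power = Φ(1.195) = 0.884.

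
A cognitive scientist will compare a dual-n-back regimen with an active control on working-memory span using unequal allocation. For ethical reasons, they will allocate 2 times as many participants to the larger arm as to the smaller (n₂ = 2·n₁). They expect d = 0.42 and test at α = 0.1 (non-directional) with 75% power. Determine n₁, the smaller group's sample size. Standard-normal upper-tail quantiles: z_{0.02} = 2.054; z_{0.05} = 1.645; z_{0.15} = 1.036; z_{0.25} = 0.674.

n₁ = 46

With allocation ratio k = n₂/n₁ = 2, Var(x̄₁−x̄₂) = σ²(1/n₁ + 1/(k·n₁)) = σ²·(k+1)/(k·n₁).
So n₁ = (1 + 1/k)·((z_{α/2} + z_β)/d)² = 1.500 × (2.319/0.42)².
n₁ = 1.500 × 30.49 = 45.7.
Round up: n₁ = 46, giving n₂ = 2 × 46 = 92.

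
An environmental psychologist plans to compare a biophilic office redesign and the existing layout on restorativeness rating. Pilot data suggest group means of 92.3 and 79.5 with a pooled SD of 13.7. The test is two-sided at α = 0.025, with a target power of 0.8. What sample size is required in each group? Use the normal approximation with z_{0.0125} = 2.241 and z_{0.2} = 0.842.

n = 22 per group

Cohen's d = |M₁ − M₂| / SD_pooled = |92.3 − 79.5| / 13.7 = 12.8 / 13.7 = 0.934.
For two independent groups with equal n: n = 2·((z_{α/2} + z_β) / d)².
z_{α/2} + z_β = 2.241 + 0.842 = 3.083.
n = 2 × (3.083 / 0.934)² = 2 × 3.301² = 2 × 10.90 = 21.8.
Round up to the next whole participant.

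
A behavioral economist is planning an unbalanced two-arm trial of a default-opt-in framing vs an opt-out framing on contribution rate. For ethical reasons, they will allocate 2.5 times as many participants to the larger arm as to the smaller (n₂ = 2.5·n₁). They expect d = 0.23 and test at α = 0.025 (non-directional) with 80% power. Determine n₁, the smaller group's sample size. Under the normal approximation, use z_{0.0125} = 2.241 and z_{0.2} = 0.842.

n₁ = 252

With allocation ratio k = n₂/n₁ = 2.5, Var(x̄₁−x̄₂) = σ²(1/n₁ + 1/(k·n₁)) = σ²·(k+1)/(k·n₁).
So n₁ = (1 + 1/k)·((z_{α/2} + z_β)/d)² = 1.400 × (3.083/0.23)².
n₁ = 1.400 × 179.68 = 251.5.
Round up: n₁ = 252, giving n₂ = 2.5 × 252 = 630.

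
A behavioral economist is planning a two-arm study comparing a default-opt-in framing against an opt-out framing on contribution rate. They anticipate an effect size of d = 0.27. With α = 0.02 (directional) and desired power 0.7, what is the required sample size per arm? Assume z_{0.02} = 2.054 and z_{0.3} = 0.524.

For two independent groups with equal n: n = 2·((z_{α} + z_β) / d)².
z_{α} + z_β = 2.054 + 0.524 = 2.578.
n = 2 × (2.578 / 0.27)² = 2 × 9.548² = 2 × 91.17 = 182.3.
Round up to the next whole participant.

n = 183 per group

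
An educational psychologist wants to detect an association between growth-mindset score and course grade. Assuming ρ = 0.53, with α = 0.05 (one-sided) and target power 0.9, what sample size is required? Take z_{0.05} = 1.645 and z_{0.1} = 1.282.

Fisher's z: C = ½·ln((1+r)/(1−r)) = ½·ln(3.2553) = 0.5901.
n = ((z_{α} + z_β)/C)² + 3.
(1.645 + 1.282) / 0.5901 = 2.927 / 0.5901 = 4.960.
n = 4.960² + 3 = 24.60 + 3 = 27.6.
Round up.

n = 28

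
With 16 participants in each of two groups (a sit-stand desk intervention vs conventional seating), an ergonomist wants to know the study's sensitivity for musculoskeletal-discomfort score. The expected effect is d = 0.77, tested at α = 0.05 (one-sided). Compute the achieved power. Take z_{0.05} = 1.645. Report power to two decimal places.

For two equal groups, power = Φ(d·√(n/2) − z_{α}).
d·√(n/2) = 0.77 × √(16/2) = 0.77 × 2.828 = 2.178.
z_β = 2.178 − 1.645 = 0.533.
Power = Φ(0.533) = 0.703.

power ≈ 0.70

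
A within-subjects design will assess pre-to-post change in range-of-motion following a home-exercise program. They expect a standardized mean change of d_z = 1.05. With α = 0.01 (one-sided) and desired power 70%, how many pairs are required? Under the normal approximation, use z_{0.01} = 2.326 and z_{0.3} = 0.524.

n = 8 pairs

For a paired (one-sample on differences) test: n = ((z_{α} + z_β) / d)².
z_{α} + z_β = 2.326 + 0.524 = 2.850.
n = (2.850 / 1.05)² = 2.714² = 7.37.
Round up.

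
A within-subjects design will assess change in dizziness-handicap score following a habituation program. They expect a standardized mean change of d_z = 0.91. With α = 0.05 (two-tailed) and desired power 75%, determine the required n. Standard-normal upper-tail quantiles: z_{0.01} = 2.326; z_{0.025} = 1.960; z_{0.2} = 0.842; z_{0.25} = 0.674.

n = 9 pairs

For a paired (one-sample on differences) test: n = ((z_{α/2} + z_β) / d)².
z_{α/2} + z_β = 1.960 + 0.674 = 2.634.
n = (2.634 / 0.91)² = 2.895² = 8.38.
Round up.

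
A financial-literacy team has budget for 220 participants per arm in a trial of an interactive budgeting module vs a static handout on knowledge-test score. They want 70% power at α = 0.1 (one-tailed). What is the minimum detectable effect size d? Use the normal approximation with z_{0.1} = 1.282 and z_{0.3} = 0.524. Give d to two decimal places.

For two independent groups of n = 220 each: d_min = (z_{α} + z_β)·√(2/n).
z-sum = 1.282 + 0.524 = 1.806.
d_min = 1.806 × √(2/220) = 1.806 × 0.0953 = 0.172.

d_min ≈ 0.17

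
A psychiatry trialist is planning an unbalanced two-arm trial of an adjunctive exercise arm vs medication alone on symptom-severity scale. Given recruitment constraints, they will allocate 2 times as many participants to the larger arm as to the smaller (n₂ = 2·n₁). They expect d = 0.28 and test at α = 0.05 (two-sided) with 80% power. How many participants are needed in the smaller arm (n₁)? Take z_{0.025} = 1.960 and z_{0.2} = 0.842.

With allocation ratio k = n₂/n₁ = 2, Var(x̄₁−x̄₂) = σ²(1/n₁ + 1/(k·n₁)) = σ²·(k+1)/(k·n₁).
So n₁ = (1 + 1/k)·((z_{α/2} + z_β)/d)² = 1.500 × (2.802/0.28)².
n₁ = 1.500 × 100.14 = 150.2.
Round up: n₁ = 151, giving n₂ = 2 × 151 = 302.

n₁ = 151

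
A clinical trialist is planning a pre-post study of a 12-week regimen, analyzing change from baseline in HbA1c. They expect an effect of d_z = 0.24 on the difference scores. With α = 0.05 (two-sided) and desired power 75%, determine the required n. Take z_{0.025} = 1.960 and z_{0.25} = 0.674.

For a paired (one-sample on differences) test: n = ((z_{α/2} + z_β) / d)².
z_{α/2} + z_β = 1.960 + 0.674 = 2.634.
n = (2.634 / 0.24)² = 10.975² = 120.45.
Round up.

n = 121 pairs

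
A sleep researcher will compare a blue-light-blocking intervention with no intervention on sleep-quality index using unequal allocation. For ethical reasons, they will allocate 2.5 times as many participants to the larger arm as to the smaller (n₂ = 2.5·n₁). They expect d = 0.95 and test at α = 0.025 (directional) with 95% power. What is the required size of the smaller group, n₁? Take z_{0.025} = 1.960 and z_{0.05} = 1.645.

n₁ = 21

With allocation ratio k = n₂/n₁ = 2.5, Var(x̄₁−x̄₂) = σ²(1/n₁ + 1/(k·n₁)) = σ²·(k+1)/(k·n₁).
So n₁ = (1 + 1/k)·((z_{α} + z_β)/d)² = 1.400 × (3.605/0.95)².
n₁ = 1.400 × 14.40 = 20.2.
Round up: n₁ = 21, giving n₂ = ⌈2.5 × 21⌉ = ⌈52.5⌉ = 53.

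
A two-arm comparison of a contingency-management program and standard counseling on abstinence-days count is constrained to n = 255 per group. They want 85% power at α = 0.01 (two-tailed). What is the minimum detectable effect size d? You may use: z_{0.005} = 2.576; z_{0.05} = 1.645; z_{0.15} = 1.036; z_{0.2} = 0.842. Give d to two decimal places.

For two independent groups of n = 255 each: d_min = (z_{α/2} + z_β)·√(2/n).
z-sum = 2.576 + 1.036 = 3.612.
d_min = 3.612 × √(2/255) = 3.612 × 0.0886 = 0.320.

d_min ≈ 0.32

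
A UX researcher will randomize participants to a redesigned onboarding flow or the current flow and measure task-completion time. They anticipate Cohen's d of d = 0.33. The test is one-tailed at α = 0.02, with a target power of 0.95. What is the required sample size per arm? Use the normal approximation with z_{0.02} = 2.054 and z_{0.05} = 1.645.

For two independent groups with equal n: n = 2·((z_{α} + z_β) / d)².
z_{α} + z_β = 2.054 + 1.645 = 3.699.
n = 2 × (3.699 / 0.33)² = 2 × 11.209² = 2 × 125.64 = 251.3.
Round up to the next whole participant.

n = 252 per group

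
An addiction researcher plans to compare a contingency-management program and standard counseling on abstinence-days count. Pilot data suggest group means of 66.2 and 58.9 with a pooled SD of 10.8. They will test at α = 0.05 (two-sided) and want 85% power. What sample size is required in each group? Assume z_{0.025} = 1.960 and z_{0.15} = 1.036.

n = 40 per group

Cohen's d = |M₁ − M₂| / SD_pooled = |66.2 − 58.9| / 10.8 = 7.3 / 10.8 = 0.676.
For two independent groups with equal n: n = 2·((z_{α/2} + z_β) / d)².
z_{α/2} + z_β = 1.960 + 1.036 = 2.996.
n = 2 × (2.996 / 0.676)² = 2 × 4.432² = 2 × 19.64 = 39.3.
Round up to the next whole participant.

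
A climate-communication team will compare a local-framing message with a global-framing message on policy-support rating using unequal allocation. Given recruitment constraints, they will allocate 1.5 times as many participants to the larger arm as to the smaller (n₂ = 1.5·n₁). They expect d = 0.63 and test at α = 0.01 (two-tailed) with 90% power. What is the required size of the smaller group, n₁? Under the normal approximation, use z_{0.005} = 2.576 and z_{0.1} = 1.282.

n₁ = 63

With allocation ratio k = n₂/n₁ = 1.5, Var(x̄₁−x̄₂) = σ²(1/n₁ + 1/(k·n₁)) = σ²·(k+1)/(k·n₁).
So n₁ = (1 + 1/k)·((z_{α/2} + z_β)/d)² = 1.667 × (3.858/0.63)².
n₁ = 1.667 × 37.50 = 62.5.
Round up: n₁ = 63, giving n₂ = ⌈1.5 × 63⌉ = ⌈94.5⌉ = 95.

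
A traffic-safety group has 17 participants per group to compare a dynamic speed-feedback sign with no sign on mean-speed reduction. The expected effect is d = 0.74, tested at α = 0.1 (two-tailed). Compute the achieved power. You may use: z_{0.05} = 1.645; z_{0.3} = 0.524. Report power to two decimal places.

power ≈ 0.70

For two equal groups, power = Φ(d·√(n/2) − z_{α/2}).
d·√(n/2) = 0.74 × √(17/2) = 0.74 × 2.915 = 2.157.
z_β = 2.157 − 1.645 = 0.512.
Power = Φ(0.512) = 0.696.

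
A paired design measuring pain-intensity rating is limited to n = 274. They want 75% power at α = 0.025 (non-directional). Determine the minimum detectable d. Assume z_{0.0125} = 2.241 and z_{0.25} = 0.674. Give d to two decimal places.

d_min ≈ 0.18

For a single sample (or paired design) of n = 274: d_min = (z_{α/2} + z_β)/√n.
z-sum = 2.241 + 0.674 = 2.915.
d_min = 2.915 / √274 = 2.915 / 16.553 = 0.176.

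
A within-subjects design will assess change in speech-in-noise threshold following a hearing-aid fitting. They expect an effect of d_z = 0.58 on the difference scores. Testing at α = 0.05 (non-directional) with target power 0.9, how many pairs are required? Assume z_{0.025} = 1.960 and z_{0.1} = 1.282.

For a paired (one-sample on differences) test: n = ((z_{α/2} + z_β) / d)².
z_{α/2} + z_β = 1.960 + 1.282 = 3.242.
n = (3.242 / 0.58)² = 5.590² = 31.24.
Round up.

n = 32 pairs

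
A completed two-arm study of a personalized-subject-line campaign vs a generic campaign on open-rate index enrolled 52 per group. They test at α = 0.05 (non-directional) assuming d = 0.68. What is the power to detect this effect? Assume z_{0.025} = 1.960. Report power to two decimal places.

For two equal groups, power = Φ(d·√(n/2) − z_{α/2}).
d·√(n/2) = 0.68 × √(52/2) = 0.68 × 5.099 = 3.467.
z_β = 3.467 − 1.960 = 1.507.
Power = Φ(1.507) = 0.934.

power ≈ 0.93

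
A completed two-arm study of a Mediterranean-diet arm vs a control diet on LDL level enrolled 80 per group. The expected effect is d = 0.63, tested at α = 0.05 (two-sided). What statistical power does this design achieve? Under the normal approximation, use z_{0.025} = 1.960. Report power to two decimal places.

For two equal groups, power = Φ(d·√(n/2) − z_{α/2}).
d·√(n/2) = 0.63 × √(80/2) = 0.63 × 6.325 = 3.984.
z_β = 3.984 − 1.960 = 2.024.
Power = Φ(2.024) = 0.979.

power ≈ 0.98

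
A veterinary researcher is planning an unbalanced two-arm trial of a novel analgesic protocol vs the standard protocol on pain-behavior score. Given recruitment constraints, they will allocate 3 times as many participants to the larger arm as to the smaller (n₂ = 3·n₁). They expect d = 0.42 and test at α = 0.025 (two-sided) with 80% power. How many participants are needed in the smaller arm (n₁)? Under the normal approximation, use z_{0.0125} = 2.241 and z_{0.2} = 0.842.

n₁ = 72

With allocation ratio k = n₂/n₁ = 3, Var(x̄₁−x̄₂) = σ²(1/n₁ + 1/(k·n₁)) = σ²·(k+1)/(k·n₁).
So n₁ = (1 + 1/k)·((z_{α/2} + z_β)/d)² = 1.333 × (3.083/0.42)².
n₁ = 1.333 × 53.88 = 71.8.
Round up: n₁ = 72, giving n₂ = 3 × 72 = 216.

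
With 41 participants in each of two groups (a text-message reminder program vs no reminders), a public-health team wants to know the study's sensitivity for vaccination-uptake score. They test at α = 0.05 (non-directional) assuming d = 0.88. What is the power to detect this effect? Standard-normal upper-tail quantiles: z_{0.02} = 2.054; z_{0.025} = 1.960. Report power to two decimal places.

For two equal groups, power = Φ(d·√(n/2) − z_{α/2}).
d·√(n/2) = 0.88 × √(41/2) = 0.88 × 4.528 = 3.984.
z_β = 3.984 − 1.960 = 2.024.
Power = Φ(2.024) = 0.979.

power ≈ 0.98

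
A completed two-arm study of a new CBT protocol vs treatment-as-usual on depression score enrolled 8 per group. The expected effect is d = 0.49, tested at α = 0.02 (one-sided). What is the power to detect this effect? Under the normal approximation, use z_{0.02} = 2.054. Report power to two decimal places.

For two equal groups, power = Φ(d·√(n/2) − z_{α}).
d·√(n/2) = 0.49 × √(8/2) = 0.49 × 2.000 = 0.980.
z_β = 0.980 − 2.054 = -1.074.
Power = Φ(-1.074) = 0.141.

power ≈ 0.14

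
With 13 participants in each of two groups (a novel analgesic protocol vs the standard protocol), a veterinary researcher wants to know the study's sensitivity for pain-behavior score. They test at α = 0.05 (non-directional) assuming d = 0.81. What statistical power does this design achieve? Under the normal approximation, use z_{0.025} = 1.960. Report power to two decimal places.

For two equal groups, power = Φ(d·√(n/2) − z_{α/2}).
d·√(n/2) = 0.81 × √(13/2) = 0.81 × 2.550 = 2.065.
z_β = 2.065 − 1.960 = 0.105.
Power = Φ(0.105) = 0.542.

power ≈ 0.54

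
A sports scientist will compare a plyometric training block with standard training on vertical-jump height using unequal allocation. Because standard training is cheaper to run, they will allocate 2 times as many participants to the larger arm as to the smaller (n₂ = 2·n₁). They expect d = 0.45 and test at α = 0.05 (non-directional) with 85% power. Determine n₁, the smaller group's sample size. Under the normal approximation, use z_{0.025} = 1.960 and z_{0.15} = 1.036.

n₁ = 67

With allocation ratio k = n₂/n₁ = 2, Var(x̄₁−x̄₂) = σ²(1/n₁ + 1/(k·n₁)) = σ²·(k+1)/(k·n₁).
So n₁ = (1 + 1/k)·((z_{α/2} + z_β)/d)² = 1.500 × (2.996/0.45)².
n₁ = 1.500 × 44.33 = 66.5.
Round up: n₁ = 67, giving n₂ = 2 × 67 = 134.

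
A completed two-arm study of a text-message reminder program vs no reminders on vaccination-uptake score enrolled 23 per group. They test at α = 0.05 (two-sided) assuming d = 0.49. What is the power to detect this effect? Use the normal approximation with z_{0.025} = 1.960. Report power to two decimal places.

power ≈ 0.38

For two equal groups, power = Φ(d·√(n/2) − z_{α/2}).
d·√(n/2) = 0.49 × √(23/2) = 0.49 × 3.391 = 1.662.
z_β = 1.662 − 1.960 = -0.298.
Power = Φ(-0.298) = 0.383.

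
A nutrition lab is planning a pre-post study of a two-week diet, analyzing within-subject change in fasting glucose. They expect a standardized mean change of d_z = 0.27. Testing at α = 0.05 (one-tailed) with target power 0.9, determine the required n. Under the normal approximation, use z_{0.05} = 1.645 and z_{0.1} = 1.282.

n = 118 pairs

For a paired (one-sample on differences) test: n = ((z_{α} + z_β) / d)².
z_{α} + z_β = 1.645 + 1.282 = 2.927.
n = (2.927 / 0.27)² = 10.841² = 117.52.
Round up.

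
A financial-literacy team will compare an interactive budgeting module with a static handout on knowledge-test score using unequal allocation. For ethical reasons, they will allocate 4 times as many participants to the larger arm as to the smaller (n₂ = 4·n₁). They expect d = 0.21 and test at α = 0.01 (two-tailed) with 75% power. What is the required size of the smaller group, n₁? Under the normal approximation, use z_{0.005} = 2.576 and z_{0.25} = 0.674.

n₁ = 300

With allocation ratio k = n₂/n₁ = 4, Var(x̄₁−x̄₂) = σ²(1/n₁ + 1/(k·n₁)) = σ²·(k+1)/(k·n₁).
So n₁ = (1 + 1/k)·((z_{α/2} + z_β)/d)² = 1.250 × (3.250/0.21)².
n₁ = 1.250 × 239.51 = 299.4.
Round up: n₁ = 300, giving n₂ = 4 × 300 = 1200.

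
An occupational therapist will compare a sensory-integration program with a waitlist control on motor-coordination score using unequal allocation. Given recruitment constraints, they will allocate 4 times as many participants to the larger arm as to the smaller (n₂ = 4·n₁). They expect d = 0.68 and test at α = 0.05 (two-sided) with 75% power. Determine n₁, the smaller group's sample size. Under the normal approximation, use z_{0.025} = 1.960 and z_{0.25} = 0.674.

With allocation ratio k = n₂/n₁ = 4, Var(x̄₁−x̄₂) = σ²(1/n₁ + 1/(k·n₁)) = σ²·(k+1)/(k·n₁).
So n₁ = (1 + 1/k)·((z_{α/2} + z_β)/d)² = 1.250 × (2.634/0.68)².
n₁ = 1.250 × 15.00 = 18.8.
Round up: n₁ = 19, giving n₂ = 4 × 19 = 76.

n₁ = 19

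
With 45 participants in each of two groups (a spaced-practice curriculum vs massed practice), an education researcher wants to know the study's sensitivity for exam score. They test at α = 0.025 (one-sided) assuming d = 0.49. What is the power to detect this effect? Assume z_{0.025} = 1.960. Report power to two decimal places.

For two equal groups, power = Φ(d·√(n/2) − z_{α}).
d·√(n/2) = 0.49 × √(45/2) = 0.49 × 4.743 = 2.324.
z_β = 2.324 − 1.960 = 0.364.
Power = Φ(0.364) = 0.642.

power ≈ 0.64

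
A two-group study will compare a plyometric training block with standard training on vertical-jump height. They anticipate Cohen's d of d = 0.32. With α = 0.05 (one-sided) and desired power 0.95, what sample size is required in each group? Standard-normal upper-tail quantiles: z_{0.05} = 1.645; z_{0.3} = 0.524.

For two independent groups with equal n: n = 2·((z_{α} + z_β) / d)².
z_{α} + z_β = 1.645 + 1.645 = 3.290.
n = 2 × (3.290 / 0.32)² = 2 × 10.281² = 2 × 105.70 = 211.4.
Round up to the next whole participant.

n = 212 per group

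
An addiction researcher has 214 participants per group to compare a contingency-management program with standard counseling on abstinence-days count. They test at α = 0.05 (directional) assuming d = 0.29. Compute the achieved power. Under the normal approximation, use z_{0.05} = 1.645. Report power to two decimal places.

For two equal groups, power = Φ(d·√(n/2) − z_{α}).
d·√(n/2) = 0.29 × √(214/2) = 0.29 × 10.344 = 3.000.
z_β = 3.000 − 1.645 = 1.355.
Power = Φ(1.355) = 0.912.

power ≈ 0.91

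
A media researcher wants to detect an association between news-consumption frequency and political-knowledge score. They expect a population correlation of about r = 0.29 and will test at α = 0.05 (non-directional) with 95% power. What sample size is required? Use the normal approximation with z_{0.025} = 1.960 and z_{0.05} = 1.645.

n = 149

Fisher's z: C = ½·ln((1+r)/(1−r)) = ½·ln(1.8169) = 0.2986.
n = ((z_{α/2} + z_β)/C)² + 3.
(1.960 + 1.645) / 0.2986 = 3.605 / 0.2986 = 12.073.
n = 12.073² + 3 = 145.76 + 3 = 148.8.
Round up.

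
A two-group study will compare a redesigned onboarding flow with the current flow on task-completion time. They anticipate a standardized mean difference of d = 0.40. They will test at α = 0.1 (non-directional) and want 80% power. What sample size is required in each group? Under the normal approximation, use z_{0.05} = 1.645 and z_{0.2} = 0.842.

For two independent groups with equal n: n = 2·((z_{α/2} + z_β) / d)².
z_{α/2} + z_β = 1.645 + 0.842 = 2.487.
n = 2 × (2.487 / 0.40)² = 2 × 6.218² = 2 × 38.66 = 77.3.
Round up to the next whole participant.

n = 78 per group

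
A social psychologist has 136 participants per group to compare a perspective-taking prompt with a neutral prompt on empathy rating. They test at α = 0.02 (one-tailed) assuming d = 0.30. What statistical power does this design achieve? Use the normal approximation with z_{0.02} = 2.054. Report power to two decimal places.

For two equal groups, power = Φ(d·√(n/2) − z_{α}).
d·√(n/2) = 0.30 × √(136/2) = 0.30 × 8.246 = 2.474.
z_β = 2.474 − 2.054 = 0.420.
Power = Φ(0.420) = 0.663.

power ≈ 0.66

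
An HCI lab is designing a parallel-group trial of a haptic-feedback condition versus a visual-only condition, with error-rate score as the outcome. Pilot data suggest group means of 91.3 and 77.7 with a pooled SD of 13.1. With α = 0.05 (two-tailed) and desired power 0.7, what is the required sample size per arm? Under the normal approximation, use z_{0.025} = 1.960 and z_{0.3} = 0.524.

n = 12 per group

Cohen's d = |M₁ − M₂| / SD_pooled = |91.3 − 77.7| / 13.1 = 13.6 / 13.1 = 1.038.
For two independent groups with equal n: n = 2·((z_{α/2} + z_β) / d)².
z_{α/2} + z_β = 1.960 + 0.524 = 2.484.
n = 2 × (2.484 / 1.038)² = 2 × 2.393² = 2 × 5.73 = 11.5.
Round up to the next whole participant.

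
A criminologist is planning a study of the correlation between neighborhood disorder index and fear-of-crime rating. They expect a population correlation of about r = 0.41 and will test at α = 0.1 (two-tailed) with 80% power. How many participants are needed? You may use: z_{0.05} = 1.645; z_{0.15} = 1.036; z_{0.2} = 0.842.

Fisher's z: C = ½·ln((1+r)/(1−r)) = ½·ln(2.3898) = 0.4356.
n = ((z_{α/2} + z_β)/C)² + 3.
(1.645 + 0.842) / 0.4356 = 2.487 / 0.4356 = 5.709.
n = 5.709² + 3 = 32.60 + 3 = 35.6.
Round up.

n = 36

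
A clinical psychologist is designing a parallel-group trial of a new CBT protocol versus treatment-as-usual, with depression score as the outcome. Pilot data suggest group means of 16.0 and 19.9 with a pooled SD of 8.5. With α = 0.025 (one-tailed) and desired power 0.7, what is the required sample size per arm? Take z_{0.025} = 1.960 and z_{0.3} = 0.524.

Cohen's d = |M₁ − M₂| / SD_pooled = |16.0 − 19.9| / 8.5 = 3.9 / 8.5 = 0.459.
For two independent groups with equal n: n = 2·((z_{α} + z_β) / d)².
z_{α} + z_β = 1.960 + 0.524 = 2.484.
n = 2 × (2.484 / 0.459)² = 2 × 5.412² = 2 × 29.29 = 58.6.
Round up to the next whole participant.

n = 59 per group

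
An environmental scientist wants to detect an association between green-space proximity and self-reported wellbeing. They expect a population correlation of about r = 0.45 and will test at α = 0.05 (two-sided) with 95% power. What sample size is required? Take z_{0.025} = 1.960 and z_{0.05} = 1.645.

n = 59

Fisher's z: C = ½·ln((1+r)/(1−r)) = ½·ln(2.6364) = 0.4847.
n = ((z_{α/2} + z_β)/C)² + 3.
(1.960 + 1.645) / 0.4847 = 3.605 / 0.4847 = 7.438.
n = 7.438² + 3 = 55.32 + 3 = 58.3.
Round up.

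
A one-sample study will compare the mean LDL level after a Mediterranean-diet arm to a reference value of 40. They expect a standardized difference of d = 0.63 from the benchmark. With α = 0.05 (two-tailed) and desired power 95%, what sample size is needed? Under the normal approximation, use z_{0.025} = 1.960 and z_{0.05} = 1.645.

n = 33

For a one-sample test: n = ((z_{α/2} + z_β) / d)².
z_{α/2} + z_β = 1.960 + 1.645 = 3.605.
n = (3.605 / 0.63)² = 5.722² = 32.74.
Round up.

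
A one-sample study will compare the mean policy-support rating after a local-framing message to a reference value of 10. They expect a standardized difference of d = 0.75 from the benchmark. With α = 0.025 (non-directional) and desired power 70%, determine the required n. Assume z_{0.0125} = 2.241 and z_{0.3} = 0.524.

n = 14

For a one-sample test: n = ((z_{α/2} + z_β) / d)².
z_{α/2} + z_β = 2.241 + 0.524 = 2.765.
n = (2.765 / 0.75)² = 3.687² = 13.59.
Round up.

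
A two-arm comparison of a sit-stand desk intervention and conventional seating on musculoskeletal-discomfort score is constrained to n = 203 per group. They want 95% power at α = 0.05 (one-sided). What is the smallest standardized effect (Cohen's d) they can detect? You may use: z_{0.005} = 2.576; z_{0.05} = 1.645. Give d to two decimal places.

d_min ≈ 0.33

For two independent groups of n = 203 each: d_min = (z_{α} + z_β)·√(2/n).
z-sum = 1.645 + 1.645 = 3.290.
d_min = 3.290 × √(2/203) = 3.290 × 0.0993 = 0.327.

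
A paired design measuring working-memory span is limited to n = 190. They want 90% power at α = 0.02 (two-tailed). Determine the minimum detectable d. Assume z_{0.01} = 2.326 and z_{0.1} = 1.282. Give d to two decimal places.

For a single sample (or paired design) of n = 190: d_min = (z_{α/2} + z_β)/√n.
z-sum = 2.326 + 1.282 = 3.608.
d_min = 3.608 / √190 = 3.608 / 13.784 = 0.262.

d_min ≈ 0.26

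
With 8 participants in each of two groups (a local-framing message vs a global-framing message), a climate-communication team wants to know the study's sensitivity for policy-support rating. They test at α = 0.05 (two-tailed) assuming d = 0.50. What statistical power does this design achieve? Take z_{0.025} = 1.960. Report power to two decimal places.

power ≈ 0.17

For two equal groups, power = Φ(d·√(n/2) − z_{α/2}).
d·√(n/2) = 0.50 × √(8/2) = 0.50 × 2.000 = 1.000.
z_β = 1.000 − 1.960 = -0.960.
Power = Φ(-0.960) = 0.169.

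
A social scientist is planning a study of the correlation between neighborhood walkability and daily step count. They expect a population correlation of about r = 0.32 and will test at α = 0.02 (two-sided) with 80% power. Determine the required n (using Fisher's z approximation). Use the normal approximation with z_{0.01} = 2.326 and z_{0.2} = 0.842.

Fisher's z: C = ½·ln((1+r)/(1−r)) = ½·ln(1.9412) = 0.3316.
n = ((z_{α/2} + z_β)/C)² + 3.
(2.326 + 0.842) / 0.3316 = 3.168 / 0.3316 = 9.554.
n = 9.554² + 3 = 91.27 + 3 = 94.3.
Round up.

n = 95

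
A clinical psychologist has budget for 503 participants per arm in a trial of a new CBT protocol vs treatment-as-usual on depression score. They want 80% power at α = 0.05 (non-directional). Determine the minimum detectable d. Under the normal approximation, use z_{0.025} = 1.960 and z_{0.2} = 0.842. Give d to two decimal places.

d_min ≈ 0.18

For two independent groups of n = 503 each: d_min = (z_{α/2} + z_β)·√(2/n).
z-sum = 1.960 + 0.842 = 2.802.
d_min = 2.802 × √(2/503) = 2.802 × 0.0631 = 0.177.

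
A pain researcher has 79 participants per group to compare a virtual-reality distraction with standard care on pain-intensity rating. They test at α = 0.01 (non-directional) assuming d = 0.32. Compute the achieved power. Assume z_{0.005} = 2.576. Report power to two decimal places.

For two equal groups, power = Φ(d·√(n/2) − z_{α/2}).
d·√(n/2) = 0.32 × √(79/2) = 0.32 × 6.285 = 2.011.
z_β = 2.011 − 2.576 = -0.565.
Power = Φ(-0.565) = 0.286.

power ≈ 0.29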